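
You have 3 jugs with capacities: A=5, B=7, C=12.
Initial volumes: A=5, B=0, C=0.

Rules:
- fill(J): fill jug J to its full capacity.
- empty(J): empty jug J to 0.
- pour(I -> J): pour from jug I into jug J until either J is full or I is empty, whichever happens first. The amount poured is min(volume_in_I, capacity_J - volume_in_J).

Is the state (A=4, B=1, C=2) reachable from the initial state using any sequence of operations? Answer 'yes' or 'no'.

Answer: no

Derivation:
BFS explored all 360 reachable states.
Reachable set includes: (0,0,0), (0,0,1), (0,0,2), (0,0,3), (0,0,4), (0,0,5), (0,0,6), (0,0,7), (0,0,8), (0,0,9), (0,0,10), (0,0,11) ...
Target (A=4, B=1, C=2) not in reachable set → no.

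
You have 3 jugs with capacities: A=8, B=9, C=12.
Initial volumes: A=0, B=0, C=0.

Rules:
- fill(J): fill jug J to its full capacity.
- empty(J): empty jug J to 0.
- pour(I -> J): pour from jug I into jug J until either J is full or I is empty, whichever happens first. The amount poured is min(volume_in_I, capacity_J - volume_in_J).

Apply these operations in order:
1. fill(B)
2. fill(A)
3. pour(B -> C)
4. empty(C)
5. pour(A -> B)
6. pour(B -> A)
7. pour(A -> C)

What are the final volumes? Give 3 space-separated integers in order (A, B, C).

Step 1: fill(B) -> (A=0 B=9 C=0)
Step 2: fill(A) -> (A=8 B=9 C=0)
Step 3: pour(B -> C) -> (A=8 B=0 C=9)
Step 4: empty(C) -> (A=8 B=0 C=0)
Step 5: pour(A -> B) -> (A=0 B=8 C=0)
Step 6: pour(B -> A) -> (A=8 B=0 C=0)
Step 7: pour(A -> C) -> (A=0 B=0 C=8)

Answer: 0 0 8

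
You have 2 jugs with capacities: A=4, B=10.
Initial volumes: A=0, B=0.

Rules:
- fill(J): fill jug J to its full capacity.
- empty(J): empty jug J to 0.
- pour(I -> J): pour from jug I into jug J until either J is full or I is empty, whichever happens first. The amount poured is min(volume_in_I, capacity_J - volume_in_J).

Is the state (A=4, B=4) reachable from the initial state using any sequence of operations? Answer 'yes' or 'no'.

Answer: yes

Derivation:
BFS from (A=0, B=0):
  1. fill(A) -> (A=4 B=0)
  2. pour(A -> B) -> (A=0 B=4)
  3. fill(A) -> (A=4 B=4)
Target reached → yes.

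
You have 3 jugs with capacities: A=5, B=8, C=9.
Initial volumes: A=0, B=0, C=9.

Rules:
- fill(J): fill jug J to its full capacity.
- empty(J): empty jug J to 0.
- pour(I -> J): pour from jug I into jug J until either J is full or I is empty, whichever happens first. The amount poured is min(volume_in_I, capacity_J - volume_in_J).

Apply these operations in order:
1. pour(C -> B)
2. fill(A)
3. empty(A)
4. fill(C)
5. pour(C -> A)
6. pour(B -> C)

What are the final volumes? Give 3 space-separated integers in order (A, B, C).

Answer: 5 3 9

Derivation:
Step 1: pour(C -> B) -> (A=0 B=8 C=1)
Step 2: fill(A) -> (A=5 B=8 C=1)
Step 3: empty(A) -> (A=0 B=8 C=1)
Step 4: fill(C) -> (A=0 B=8 C=9)
Step 5: pour(C -> A) -> (A=5 B=8 C=4)
Step 6: pour(B -> C) -> (A=5 B=3 C=9)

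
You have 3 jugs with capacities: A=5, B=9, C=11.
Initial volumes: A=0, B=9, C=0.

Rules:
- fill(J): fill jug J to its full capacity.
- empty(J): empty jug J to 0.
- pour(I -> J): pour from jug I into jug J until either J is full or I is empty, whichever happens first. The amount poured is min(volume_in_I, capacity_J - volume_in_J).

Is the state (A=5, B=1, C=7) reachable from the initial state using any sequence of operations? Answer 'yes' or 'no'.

BFS from (A=0, B=9, C=0):
  1. fill(A) -> (A=5 B=9 C=0)
  2. pour(B -> C) -> (A=5 B=0 C=9)
  3. pour(A -> B) -> (A=0 B=5 C=9)
  4. fill(A) -> (A=5 B=5 C=9)
  5. pour(A -> B) -> (A=1 B=9 C=9)
  6. pour(B -> C) -> (A=1 B=7 C=11)
  7. empty(C) -> (A=1 B=7 C=0)
  8. pour(B -> C) -> (A=1 B=0 C=7)
  9. pour(A -> B) -> (A=0 B=1 C=7)
  10. fill(A) -> (A=5 B=1 C=7)
Target reached → yes.

Answer: yes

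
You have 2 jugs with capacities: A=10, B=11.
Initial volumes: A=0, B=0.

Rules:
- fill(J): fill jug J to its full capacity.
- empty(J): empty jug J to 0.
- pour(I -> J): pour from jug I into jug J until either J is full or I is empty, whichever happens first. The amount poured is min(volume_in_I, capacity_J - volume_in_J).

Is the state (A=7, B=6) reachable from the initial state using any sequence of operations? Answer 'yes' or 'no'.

Answer: no

Derivation:
BFS explored all 42 reachable states.
Reachable set includes: (0,0), (0,1), (0,2), (0,3), (0,4), (0,5), (0,6), (0,7), (0,8), (0,9), (0,10), (0,11) ...
Target (A=7, B=6) not in reachable set → no.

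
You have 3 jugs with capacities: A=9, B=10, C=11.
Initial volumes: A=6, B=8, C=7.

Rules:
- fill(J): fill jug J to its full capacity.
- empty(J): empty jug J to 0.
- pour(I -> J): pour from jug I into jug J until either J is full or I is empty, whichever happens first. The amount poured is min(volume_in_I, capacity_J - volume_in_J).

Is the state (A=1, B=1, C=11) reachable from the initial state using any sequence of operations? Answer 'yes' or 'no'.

Answer: yes

Derivation:
BFS from (A=6, B=8, C=7):
  1. empty(B) -> (A=6 B=0 C=7)
  2. pour(A -> B) -> (A=0 B=6 C=7)
  3. pour(C -> B) -> (A=0 B=10 C=3)
  4. pour(B -> A) -> (A=9 B=1 C=3)
  5. pour(A -> C) -> (A=1 B=1 C=11)
Target reached → yes.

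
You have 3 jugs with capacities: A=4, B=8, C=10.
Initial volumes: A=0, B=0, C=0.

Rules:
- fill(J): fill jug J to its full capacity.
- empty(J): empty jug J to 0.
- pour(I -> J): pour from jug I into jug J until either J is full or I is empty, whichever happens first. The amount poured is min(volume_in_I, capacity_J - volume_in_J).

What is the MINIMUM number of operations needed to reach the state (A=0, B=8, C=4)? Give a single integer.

BFS from (A=0, B=0, C=0). One shortest path:
  1. fill(A) -> (A=4 B=0 C=0)
  2. fill(B) -> (A=4 B=8 C=0)
  3. pour(A -> C) -> (A=0 B=8 C=4)
Reached target in 3 moves.

Answer: 3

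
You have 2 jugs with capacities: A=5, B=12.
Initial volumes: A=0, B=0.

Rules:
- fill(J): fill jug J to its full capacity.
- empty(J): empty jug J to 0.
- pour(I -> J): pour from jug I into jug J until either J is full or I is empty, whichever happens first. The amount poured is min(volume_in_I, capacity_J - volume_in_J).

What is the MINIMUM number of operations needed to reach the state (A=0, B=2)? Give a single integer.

Answer: 5

Derivation:
BFS from (A=0, B=0). One shortest path:
  1. fill(B) -> (A=0 B=12)
  2. pour(B -> A) -> (A=5 B=7)
  3. empty(A) -> (A=0 B=7)
  4. pour(B -> A) -> (A=5 B=2)
  5. empty(A) -> (A=0 B=2)
Reached target in 5 moves.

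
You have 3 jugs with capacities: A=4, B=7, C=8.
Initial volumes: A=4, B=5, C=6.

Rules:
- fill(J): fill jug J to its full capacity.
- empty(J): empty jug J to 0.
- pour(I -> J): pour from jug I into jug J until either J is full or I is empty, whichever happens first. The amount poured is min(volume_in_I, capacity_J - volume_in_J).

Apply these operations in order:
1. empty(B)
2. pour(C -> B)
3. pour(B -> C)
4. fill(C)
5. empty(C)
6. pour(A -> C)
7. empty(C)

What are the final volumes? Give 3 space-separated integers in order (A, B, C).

Step 1: empty(B) -> (A=4 B=0 C=6)
Step 2: pour(C -> B) -> (A=4 B=6 C=0)
Step 3: pour(B -> C) -> (A=4 B=0 C=6)
Step 4: fill(C) -> (A=4 B=0 C=8)
Step 5: empty(C) -> (A=4 B=0 C=0)
Step 6: pour(A -> C) -> (A=0 B=0 C=4)
Step 7: empty(C) -> (A=0 B=0 C=0)

Answer: 0 0 0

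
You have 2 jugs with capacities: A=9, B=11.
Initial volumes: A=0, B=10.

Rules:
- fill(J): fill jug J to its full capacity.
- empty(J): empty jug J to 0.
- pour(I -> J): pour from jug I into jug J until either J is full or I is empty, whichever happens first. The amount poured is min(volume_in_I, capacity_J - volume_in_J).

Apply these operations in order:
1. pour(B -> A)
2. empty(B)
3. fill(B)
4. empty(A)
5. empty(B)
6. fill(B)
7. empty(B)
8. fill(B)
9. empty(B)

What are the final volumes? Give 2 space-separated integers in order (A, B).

Step 1: pour(B -> A) -> (A=9 B=1)
Step 2: empty(B) -> (A=9 B=0)
Step 3: fill(B) -> (A=9 B=11)
Step 4: empty(A) -> (A=0 B=11)
Step 5: empty(B) -> (A=0 B=0)
Step 6: fill(B) -> (A=0 B=11)
Step 7: empty(B) -> (A=0 B=0)
Step 8: fill(B) -> (A=0 B=11)
Step 9: empty(B) -> (A=0 B=0)

Answer: 0 0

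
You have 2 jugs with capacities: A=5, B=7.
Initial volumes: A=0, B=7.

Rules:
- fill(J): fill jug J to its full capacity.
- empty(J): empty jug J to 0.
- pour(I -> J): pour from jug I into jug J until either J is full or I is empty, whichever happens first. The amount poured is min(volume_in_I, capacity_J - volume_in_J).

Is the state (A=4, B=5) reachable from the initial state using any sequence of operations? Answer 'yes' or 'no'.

BFS explored all 24 reachable states.
Reachable set includes: (0,0), (0,1), (0,2), (0,3), (0,4), (0,5), (0,6), (0,7), (1,0), (1,7), (2,0), (2,7) ...
Target (A=4, B=5) not in reachable set → no.

Answer: no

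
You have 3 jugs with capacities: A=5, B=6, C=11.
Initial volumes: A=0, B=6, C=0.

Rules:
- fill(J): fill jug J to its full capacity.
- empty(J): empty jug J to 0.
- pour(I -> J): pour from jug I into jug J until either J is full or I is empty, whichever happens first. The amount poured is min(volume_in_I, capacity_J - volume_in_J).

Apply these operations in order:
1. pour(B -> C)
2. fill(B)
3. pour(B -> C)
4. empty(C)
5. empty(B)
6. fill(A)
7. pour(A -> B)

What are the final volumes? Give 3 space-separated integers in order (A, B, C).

Answer: 0 5 0

Derivation:
Step 1: pour(B -> C) -> (A=0 B=0 C=6)
Step 2: fill(B) -> (A=0 B=6 C=6)
Step 3: pour(B -> C) -> (A=0 B=1 C=11)
Step 4: empty(C) -> (A=0 B=1 C=0)
Step 5: empty(B) -> (A=0 B=0 C=0)
Step 6: fill(A) -> (A=5 B=0 C=0)
Step 7: pour(A -> B) -> (A=0 B=5 C=0)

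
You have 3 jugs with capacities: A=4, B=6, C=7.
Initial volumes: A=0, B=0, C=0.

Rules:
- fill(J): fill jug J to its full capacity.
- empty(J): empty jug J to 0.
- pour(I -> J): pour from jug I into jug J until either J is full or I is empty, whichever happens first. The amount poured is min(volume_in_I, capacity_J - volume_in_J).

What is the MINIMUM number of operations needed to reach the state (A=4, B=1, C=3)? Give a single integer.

BFS from (A=0, B=0, C=0). One shortest path:
  1. fill(A) -> (A=4 B=0 C=0)
  2. pour(A -> B) -> (A=0 B=4 C=0)
  3. fill(A) -> (A=4 B=4 C=0)
  4. pour(A -> C) -> (A=0 B=4 C=4)
  5. pour(B -> C) -> (A=0 B=1 C=7)
  6. pour(C -> A) -> (A=4 B=1 C=3)
Reached target in 6 moves.

Answer: 6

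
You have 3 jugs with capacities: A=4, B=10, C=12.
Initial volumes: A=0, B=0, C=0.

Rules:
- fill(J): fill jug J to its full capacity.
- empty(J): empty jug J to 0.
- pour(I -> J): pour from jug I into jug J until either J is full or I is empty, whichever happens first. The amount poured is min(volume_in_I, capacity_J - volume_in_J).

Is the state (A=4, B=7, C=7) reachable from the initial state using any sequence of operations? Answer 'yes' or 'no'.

Answer: no

Derivation:
BFS explored all 106 reachable states.
Reachable set includes: (0,0,0), (0,0,2), (0,0,4), (0,0,6), (0,0,8), (0,0,10), (0,0,12), (0,2,0), (0,2,2), (0,2,4), (0,2,6), (0,2,8) ...
Target (A=4, B=7, C=7) not in reachable set → no.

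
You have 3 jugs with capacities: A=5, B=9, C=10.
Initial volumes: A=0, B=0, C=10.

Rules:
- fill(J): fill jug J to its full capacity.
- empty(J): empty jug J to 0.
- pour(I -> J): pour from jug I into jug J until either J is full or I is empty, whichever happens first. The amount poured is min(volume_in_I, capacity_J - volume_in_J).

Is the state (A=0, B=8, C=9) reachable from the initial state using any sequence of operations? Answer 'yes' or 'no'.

Answer: yes

Derivation:
BFS from (A=0, B=0, C=10):
  1. fill(B) -> (A=0 B=9 C=10)
  2. empty(C) -> (A=0 B=9 C=0)
  3. pour(B -> A) -> (A=5 B=4 C=0)
  4. empty(A) -> (A=0 B=4 C=0)
  5. pour(B -> A) -> (A=4 B=0 C=0)
  6. fill(B) -> (A=4 B=9 C=0)
  7. pour(B -> C) -> (A=4 B=0 C=9)
  8. fill(B) -> (A=4 B=9 C=9)
  9. pour(B -> A) -> (A=5 B=8 C=9)
  10. empty(A) -> (A=0 B=8 C=9)
Target reached → yes.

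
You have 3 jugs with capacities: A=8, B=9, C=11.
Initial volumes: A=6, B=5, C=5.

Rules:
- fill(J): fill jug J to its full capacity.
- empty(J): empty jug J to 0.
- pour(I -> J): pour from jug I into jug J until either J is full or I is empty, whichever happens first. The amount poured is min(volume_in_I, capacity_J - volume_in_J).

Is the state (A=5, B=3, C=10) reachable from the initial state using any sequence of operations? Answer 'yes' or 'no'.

Answer: no

Derivation:
BFS explored all 521 reachable states.
Reachable set includes: (0,0,0), (0,0,1), (0,0,2), (0,0,3), (0,0,4), (0,0,5), (0,0,6), (0,0,7), (0,0,8), (0,0,9), (0,0,10), (0,0,11) ...
Target (A=5, B=3, C=10) not in reachable set → no.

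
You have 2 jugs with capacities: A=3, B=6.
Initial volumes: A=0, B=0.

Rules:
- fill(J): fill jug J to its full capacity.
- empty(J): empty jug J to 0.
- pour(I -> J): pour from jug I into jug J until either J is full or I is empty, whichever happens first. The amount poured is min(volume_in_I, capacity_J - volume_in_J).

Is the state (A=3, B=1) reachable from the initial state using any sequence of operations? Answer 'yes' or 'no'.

Answer: no

Derivation:
BFS explored all 6 reachable states.
Reachable set includes: (0,0), (0,3), (0,6), (3,0), (3,3), (3,6)
Target (A=3, B=1) not in reachable set → no.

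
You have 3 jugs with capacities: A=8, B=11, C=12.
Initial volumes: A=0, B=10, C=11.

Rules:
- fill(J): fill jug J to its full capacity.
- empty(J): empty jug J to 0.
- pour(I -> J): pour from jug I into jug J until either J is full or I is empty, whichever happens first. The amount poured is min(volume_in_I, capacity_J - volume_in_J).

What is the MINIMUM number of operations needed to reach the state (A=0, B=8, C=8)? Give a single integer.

BFS from (A=0, B=10, C=11). One shortest path:
  1. fill(A) -> (A=8 B=10 C=11)
  2. empty(B) -> (A=8 B=0 C=11)
  3. empty(C) -> (A=8 B=0 C=0)
  4. pour(A -> B) -> (A=0 B=8 C=0)
  5. fill(A) -> (A=8 B=8 C=0)
  6. pour(A -> C) -> (A=0 B=8 C=8)
Reached target in 6 moves.

Answer: 6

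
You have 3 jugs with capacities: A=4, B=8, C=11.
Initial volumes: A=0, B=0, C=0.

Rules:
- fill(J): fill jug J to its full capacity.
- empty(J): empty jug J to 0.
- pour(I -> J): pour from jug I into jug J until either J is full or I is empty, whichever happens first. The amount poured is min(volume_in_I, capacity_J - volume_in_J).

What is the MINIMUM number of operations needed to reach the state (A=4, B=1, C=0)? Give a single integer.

BFS from (A=0, B=0, C=0). One shortest path:
  1. fill(A) -> (A=4 B=0 C=0)
  2. fill(B) -> (A=4 B=8 C=0)
  3. pour(A -> C) -> (A=0 B=8 C=4)
  4. fill(A) -> (A=4 B=8 C=4)
  5. pour(B -> C) -> (A=4 B=1 C=11)
  6. empty(C) -> (A=4 B=1 C=0)
Reached target in 6 moves.

Answer: 6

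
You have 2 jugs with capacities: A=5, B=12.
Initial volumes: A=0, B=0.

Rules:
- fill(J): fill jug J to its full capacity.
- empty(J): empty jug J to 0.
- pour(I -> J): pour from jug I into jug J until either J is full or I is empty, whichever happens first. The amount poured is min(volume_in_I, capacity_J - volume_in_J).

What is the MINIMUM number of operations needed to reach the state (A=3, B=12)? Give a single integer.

Answer: 6

Derivation:
BFS from (A=0, B=0). One shortest path:
  1. fill(A) -> (A=5 B=0)
  2. pour(A -> B) -> (A=0 B=5)
  3. fill(A) -> (A=5 B=5)
  4. pour(A -> B) -> (A=0 B=10)
  5. fill(A) -> (A=5 B=10)
  6. pour(A -> B) -> (A=3 B=12)
Reached target in 6 moves.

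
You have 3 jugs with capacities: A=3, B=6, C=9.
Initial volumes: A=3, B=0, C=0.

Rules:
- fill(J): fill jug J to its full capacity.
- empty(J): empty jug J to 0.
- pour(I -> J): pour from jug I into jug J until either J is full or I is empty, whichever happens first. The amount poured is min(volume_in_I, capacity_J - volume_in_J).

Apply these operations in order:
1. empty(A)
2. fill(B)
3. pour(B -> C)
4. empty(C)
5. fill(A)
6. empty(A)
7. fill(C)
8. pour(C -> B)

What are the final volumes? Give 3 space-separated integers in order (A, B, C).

Answer: 0 6 3

Derivation:
Step 1: empty(A) -> (A=0 B=0 C=0)
Step 2: fill(B) -> (A=0 B=6 C=0)
Step 3: pour(B -> C) -> (A=0 B=0 C=6)
Step 4: empty(C) -> (A=0 B=0 C=0)
Step 5: fill(A) -> (A=3 B=0 C=0)
Step 6: empty(A) -> (A=0 B=0 C=0)
Step 7: fill(C) -> (A=0 B=0 C=9)
Step 8: pour(C -> B) -> (A=0 B=6 C=3)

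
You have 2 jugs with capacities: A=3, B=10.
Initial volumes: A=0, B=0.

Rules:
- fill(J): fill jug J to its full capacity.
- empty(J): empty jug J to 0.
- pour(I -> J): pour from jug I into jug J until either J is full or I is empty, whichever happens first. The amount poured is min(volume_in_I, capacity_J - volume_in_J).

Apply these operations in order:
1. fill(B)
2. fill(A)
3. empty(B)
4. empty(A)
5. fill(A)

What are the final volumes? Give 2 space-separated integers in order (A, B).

Step 1: fill(B) -> (A=0 B=10)
Step 2: fill(A) -> (A=3 B=10)
Step 3: empty(B) -> (A=3 B=0)
Step 4: empty(A) -> (A=0 B=0)
Step 5: fill(A) -> (A=3 B=0)

Answer: 3 0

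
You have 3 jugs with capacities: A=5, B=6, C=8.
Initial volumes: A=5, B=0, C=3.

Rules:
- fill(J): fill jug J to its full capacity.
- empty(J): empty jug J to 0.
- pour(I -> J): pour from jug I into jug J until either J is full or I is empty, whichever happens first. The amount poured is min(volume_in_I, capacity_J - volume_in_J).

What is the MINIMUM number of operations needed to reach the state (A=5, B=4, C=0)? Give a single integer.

Answer: 4

Derivation:
BFS from (A=5, B=0, C=3). One shortest path:
  1. empty(A) -> (A=0 B=0 C=3)
  2. fill(B) -> (A=0 B=6 C=3)
  3. pour(B -> A) -> (A=5 B=1 C=3)
  4. pour(C -> B) -> (A=5 B=4 C=0)
Reached target in 4 moves.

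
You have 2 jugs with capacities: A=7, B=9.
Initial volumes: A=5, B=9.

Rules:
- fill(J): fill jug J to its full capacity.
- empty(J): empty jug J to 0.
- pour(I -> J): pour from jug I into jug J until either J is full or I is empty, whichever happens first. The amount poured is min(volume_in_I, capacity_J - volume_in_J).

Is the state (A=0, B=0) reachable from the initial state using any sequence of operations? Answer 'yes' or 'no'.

BFS from (A=5, B=9):
  1. empty(A) -> (A=0 B=9)
  2. empty(B) -> (A=0 B=0)
Target reached → yes.

Answer: yes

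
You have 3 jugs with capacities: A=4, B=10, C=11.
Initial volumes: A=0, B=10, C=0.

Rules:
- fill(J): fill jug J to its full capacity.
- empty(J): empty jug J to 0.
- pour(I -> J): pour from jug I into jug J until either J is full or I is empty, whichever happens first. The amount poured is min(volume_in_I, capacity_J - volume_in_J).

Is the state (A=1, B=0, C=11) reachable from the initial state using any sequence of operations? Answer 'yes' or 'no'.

Answer: yes

Derivation:
BFS from (A=0, B=10, C=0):
  1. empty(B) -> (A=0 B=0 C=0)
  2. fill(C) -> (A=0 B=0 C=11)
  3. pour(C -> B) -> (A=0 B=10 C=1)
  4. empty(B) -> (A=0 B=0 C=1)
  5. pour(C -> A) -> (A=1 B=0 C=0)
  6. fill(C) -> (A=1 B=0 C=11)
Target reached → yes.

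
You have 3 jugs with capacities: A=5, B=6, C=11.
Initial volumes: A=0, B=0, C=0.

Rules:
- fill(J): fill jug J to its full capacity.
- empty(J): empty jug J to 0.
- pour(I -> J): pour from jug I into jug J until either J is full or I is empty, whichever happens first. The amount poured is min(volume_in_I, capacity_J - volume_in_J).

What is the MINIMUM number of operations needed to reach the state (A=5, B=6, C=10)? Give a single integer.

BFS from (A=0, B=0, C=0). One shortest path:
  1. fill(A) -> (A=5 B=0 C=0)
  2. fill(C) -> (A=5 B=0 C=11)
  3. pour(A -> B) -> (A=0 B=5 C=11)
  4. fill(A) -> (A=5 B=5 C=11)
  5. pour(C -> B) -> (A=5 B=6 C=10)
Reached target in 5 moves.

Answer: 5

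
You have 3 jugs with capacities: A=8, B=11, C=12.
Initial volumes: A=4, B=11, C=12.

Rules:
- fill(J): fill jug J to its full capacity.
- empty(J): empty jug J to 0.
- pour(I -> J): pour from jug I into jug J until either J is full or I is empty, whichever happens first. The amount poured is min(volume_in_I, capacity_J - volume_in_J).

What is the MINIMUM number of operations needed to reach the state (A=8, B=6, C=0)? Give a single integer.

BFS from (A=4, B=11, C=12). One shortest path:
  1. empty(C) -> (A=4 B=11 C=0)
  2. pour(B -> A) -> (A=8 B=7 C=0)
  3. pour(B -> C) -> (A=8 B=0 C=7)
  4. fill(B) -> (A=8 B=11 C=7)
  5. pour(B -> C) -> (A=8 B=6 C=12)
  6. empty(C) -> (A=8 B=6 C=0)
Reached target in 6 moves.

Answer: 6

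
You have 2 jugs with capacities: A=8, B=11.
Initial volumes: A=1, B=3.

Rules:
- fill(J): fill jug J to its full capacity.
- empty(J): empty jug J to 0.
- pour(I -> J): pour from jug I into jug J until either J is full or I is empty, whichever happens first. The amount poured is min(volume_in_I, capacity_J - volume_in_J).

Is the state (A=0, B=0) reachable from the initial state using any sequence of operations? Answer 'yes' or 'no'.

Answer: yes

Derivation:
BFS from (A=1, B=3):
  1. empty(A) -> (A=0 B=3)
  2. empty(B) -> (A=0 B=0)
Target reached → yes.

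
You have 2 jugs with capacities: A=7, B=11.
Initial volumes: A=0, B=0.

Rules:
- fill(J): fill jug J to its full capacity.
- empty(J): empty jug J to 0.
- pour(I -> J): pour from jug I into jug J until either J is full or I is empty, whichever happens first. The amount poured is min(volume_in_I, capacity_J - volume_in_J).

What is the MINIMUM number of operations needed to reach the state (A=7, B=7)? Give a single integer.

Answer: 3

Derivation:
BFS from (A=0, B=0). One shortest path:
  1. fill(A) -> (A=7 B=0)
  2. pour(A -> B) -> (A=0 B=7)
  3. fill(A) -> (A=7 B=7)
Reached target in 3 moves.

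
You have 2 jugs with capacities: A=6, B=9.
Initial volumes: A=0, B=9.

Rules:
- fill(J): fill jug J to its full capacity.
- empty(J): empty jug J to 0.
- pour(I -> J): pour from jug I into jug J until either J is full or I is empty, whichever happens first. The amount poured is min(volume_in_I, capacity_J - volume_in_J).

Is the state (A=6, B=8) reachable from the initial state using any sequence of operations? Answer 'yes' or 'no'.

BFS explored all 10 reachable states.
Reachable set includes: (0,0), (0,3), (0,6), (0,9), (3,0), (3,9), (6,0), (6,3), (6,6), (6,9)
Target (A=6, B=8) not in reachable set → no.

Answer: no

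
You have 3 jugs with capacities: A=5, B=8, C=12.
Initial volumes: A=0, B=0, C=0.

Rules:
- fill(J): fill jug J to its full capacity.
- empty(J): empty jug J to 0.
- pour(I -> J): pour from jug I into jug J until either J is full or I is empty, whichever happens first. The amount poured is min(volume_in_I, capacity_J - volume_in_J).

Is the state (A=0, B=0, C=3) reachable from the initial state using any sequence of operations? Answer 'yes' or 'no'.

Answer: yes

Derivation:
BFS from (A=0, B=0, C=0):
  1. fill(B) -> (A=0 B=8 C=0)
  2. pour(B -> A) -> (A=5 B=3 C=0)
  3. empty(A) -> (A=0 B=3 C=0)
  4. pour(B -> C) -> (A=0 B=0 C=3)
Target reached → yes.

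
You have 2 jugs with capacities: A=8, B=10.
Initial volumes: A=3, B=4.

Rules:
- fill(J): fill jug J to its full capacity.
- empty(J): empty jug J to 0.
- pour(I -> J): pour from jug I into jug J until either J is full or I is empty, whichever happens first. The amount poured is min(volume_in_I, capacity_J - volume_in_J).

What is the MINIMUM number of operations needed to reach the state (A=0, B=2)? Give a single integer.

Answer: 4

Derivation:
BFS from (A=3, B=4). One shortest path:
  1. fill(A) -> (A=8 B=4)
  2. pour(A -> B) -> (A=2 B=10)
  3. empty(B) -> (A=2 B=0)
  4. pour(A -> B) -> (A=0 B=2)
Reached target in 4 moves.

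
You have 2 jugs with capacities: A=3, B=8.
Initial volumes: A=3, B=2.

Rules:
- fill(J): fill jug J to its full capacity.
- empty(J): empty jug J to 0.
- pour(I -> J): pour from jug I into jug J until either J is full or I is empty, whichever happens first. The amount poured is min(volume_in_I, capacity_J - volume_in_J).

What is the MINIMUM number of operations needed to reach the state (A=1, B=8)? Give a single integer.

BFS from (A=3, B=2). One shortest path:
  1. empty(B) -> (A=3 B=0)
  2. pour(A -> B) -> (A=0 B=3)
  3. fill(A) -> (A=3 B=3)
  4. pour(A -> B) -> (A=0 B=6)
  5. fill(A) -> (A=3 B=6)
  6. pour(A -> B) -> (A=1 B=8)
Reached target in 6 moves.

Answer: 6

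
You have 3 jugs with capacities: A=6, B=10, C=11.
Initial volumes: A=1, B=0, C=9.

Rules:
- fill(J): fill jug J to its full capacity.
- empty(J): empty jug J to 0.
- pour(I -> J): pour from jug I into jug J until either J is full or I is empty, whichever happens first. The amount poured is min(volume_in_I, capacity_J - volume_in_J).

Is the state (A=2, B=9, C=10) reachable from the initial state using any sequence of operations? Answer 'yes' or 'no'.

BFS explored all 474 reachable states.
Reachable set includes: (0,0,0), (0,0,1), (0,0,2), (0,0,3), (0,0,4), (0,0,5), (0,0,6), (0,0,7), (0,0,8), (0,0,9), (0,0,10), (0,0,11) ...
Target (A=2, B=9, C=10) not in reachable set → no.

Answer: no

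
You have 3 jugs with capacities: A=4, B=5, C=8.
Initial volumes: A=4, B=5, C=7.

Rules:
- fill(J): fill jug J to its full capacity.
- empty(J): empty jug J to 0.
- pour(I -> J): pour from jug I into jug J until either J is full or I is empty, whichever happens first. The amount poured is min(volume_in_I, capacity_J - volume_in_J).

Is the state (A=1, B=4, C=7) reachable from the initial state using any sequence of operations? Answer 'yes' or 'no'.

Answer: no

Derivation:
BFS explored all 186 reachable states.
Reachable set includes: (0,0,0), (0,0,1), (0,0,2), (0,0,3), (0,0,4), (0,0,5), (0,0,6), (0,0,7), (0,0,8), (0,1,0), (0,1,1), (0,1,2) ...
Target (A=1, B=4, C=7) not in reachable set → no.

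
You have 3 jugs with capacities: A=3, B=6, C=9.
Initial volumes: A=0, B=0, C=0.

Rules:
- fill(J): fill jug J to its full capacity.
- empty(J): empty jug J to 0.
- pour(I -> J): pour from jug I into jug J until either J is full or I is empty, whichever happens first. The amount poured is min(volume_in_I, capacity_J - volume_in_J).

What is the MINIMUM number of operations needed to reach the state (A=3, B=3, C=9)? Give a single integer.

Answer: 3

Derivation:
BFS from (A=0, B=0, C=0). One shortest path:
  1. fill(B) -> (A=0 B=6 C=0)
  2. fill(C) -> (A=0 B=6 C=9)
  3. pour(B -> A) -> (A=3 B=3 C=9)
Reached target in 3 moves.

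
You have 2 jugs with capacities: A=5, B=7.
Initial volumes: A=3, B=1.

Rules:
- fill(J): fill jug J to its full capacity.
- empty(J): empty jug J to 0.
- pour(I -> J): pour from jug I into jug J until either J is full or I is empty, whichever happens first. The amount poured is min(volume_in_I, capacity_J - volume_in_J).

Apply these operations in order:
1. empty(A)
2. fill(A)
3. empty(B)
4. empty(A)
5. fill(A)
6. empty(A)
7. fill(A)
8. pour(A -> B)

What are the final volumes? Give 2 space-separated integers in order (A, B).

Answer: 0 5

Derivation:
Step 1: empty(A) -> (A=0 B=1)
Step 2: fill(A) -> (A=5 B=1)
Step 3: empty(B) -> (A=5 B=0)
Step 4: empty(A) -> (A=0 B=0)
Step 5: fill(A) -> (A=5 B=0)
Step 6: empty(A) -> (A=0 B=0)
Step 7: fill(A) -> (A=5 B=0)
Step 8: pour(A -> B) -> (A=0 B=5)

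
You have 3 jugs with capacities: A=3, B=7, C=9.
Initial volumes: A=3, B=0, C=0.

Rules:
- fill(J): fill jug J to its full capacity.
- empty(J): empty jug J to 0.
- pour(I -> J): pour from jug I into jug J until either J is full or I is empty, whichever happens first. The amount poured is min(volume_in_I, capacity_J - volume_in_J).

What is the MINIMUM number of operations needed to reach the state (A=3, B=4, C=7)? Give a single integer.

BFS from (A=3, B=0, C=0). One shortest path:
  1. empty(A) -> (A=0 B=0 C=0)
  2. fill(B) -> (A=0 B=7 C=0)
  3. pour(B -> C) -> (A=0 B=0 C=7)
  4. fill(B) -> (A=0 B=7 C=7)
  5. pour(B -> A) -> (A=3 B=4 C=7)
Reached target in 5 moves.

Answer: 5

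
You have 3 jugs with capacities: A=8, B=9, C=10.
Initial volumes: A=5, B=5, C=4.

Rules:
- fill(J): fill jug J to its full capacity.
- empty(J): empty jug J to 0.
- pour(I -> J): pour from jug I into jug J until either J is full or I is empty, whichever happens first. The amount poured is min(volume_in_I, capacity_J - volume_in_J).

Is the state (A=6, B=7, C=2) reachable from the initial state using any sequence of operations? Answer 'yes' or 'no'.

Answer: no

Derivation:
BFS explored all 487 reachable states.
Reachable set includes: (0,0,0), (0,0,1), (0,0,2), (0,0,3), (0,0,4), (0,0,5), (0,0,6), (0,0,7), (0,0,8), (0,0,9), (0,0,10), (0,1,0) ...
Target (A=6, B=7, C=2) not in reachable set → no.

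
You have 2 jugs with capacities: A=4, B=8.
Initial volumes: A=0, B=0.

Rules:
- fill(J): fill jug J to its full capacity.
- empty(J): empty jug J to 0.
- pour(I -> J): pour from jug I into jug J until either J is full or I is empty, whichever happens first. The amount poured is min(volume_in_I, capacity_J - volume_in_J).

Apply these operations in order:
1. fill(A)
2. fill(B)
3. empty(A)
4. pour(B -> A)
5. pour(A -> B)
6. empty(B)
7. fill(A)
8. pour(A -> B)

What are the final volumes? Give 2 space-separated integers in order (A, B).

Step 1: fill(A) -> (A=4 B=0)
Step 2: fill(B) -> (A=4 B=8)
Step 3: empty(A) -> (A=0 B=8)
Step 4: pour(B -> A) -> (A=4 B=4)
Step 5: pour(A -> B) -> (A=0 B=8)
Step 6: empty(B) -> (A=0 B=0)
Step 7: fill(A) -> (A=4 B=0)
Step 8: pour(A -> B) -> (A=0 B=4)

Answer: 0 4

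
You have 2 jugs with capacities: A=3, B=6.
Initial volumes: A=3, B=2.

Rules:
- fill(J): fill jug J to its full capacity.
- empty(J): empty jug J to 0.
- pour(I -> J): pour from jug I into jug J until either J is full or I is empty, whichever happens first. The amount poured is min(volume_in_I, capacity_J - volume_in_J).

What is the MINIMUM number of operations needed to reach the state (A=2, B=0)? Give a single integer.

Answer: 2

Derivation:
BFS from (A=3, B=2). One shortest path:
  1. empty(A) -> (A=0 B=2)
  2. pour(B -> A) -> (A=2 B=0)
Reached target in 2 moves.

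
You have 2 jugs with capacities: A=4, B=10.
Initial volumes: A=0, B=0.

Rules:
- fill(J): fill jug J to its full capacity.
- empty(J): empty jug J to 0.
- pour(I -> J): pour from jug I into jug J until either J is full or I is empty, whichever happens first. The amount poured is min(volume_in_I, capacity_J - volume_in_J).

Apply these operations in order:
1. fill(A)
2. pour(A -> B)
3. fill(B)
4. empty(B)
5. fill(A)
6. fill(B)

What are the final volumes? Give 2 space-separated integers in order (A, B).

Step 1: fill(A) -> (A=4 B=0)
Step 2: pour(A -> B) -> (A=0 B=4)
Step 3: fill(B) -> (A=0 B=10)
Step 4: empty(B) -> (A=0 B=0)
Step 5: fill(A) -> (A=4 B=0)
Step 6: fill(B) -> (A=4 B=10)

Answer: 4 10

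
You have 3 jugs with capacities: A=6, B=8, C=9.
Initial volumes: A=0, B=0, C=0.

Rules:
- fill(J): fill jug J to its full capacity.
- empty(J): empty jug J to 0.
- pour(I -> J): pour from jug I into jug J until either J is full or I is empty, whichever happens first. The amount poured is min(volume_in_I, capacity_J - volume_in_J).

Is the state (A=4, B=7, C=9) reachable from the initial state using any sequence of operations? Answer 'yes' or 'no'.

Answer: yes

Derivation:
BFS from (A=0, B=0, C=0):
  1. fill(A) -> (A=6 B=0 C=0)
  2. fill(B) -> (A=6 B=8 C=0)
  3. pour(B -> C) -> (A=6 B=0 C=8)
  4. pour(A -> B) -> (A=0 B=6 C=8)
  5. fill(A) -> (A=6 B=6 C=8)
  6. pour(A -> B) -> (A=4 B=8 C=8)
  7. pour(B -> C) -> (A=4 B=7 C=9)
Target reached → yes.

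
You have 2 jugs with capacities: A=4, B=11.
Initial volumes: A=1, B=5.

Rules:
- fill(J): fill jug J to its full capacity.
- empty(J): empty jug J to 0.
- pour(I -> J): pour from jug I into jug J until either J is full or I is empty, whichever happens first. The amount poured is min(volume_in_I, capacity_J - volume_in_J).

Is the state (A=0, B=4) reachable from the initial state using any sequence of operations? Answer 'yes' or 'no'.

Answer: yes

Derivation:
BFS from (A=1, B=5):
  1. fill(A) -> (A=4 B=5)
  2. empty(B) -> (A=4 B=0)
  3. pour(A -> B) -> (A=0 B=4)
Target reached → yes.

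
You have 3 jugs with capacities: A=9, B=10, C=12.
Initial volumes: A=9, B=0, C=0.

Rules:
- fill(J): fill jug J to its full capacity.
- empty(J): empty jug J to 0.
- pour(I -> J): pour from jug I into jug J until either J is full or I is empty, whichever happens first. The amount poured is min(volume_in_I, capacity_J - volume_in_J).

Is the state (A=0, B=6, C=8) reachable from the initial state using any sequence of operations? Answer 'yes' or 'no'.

BFS from (A=9, B=0, C=0):
  1. empty(A) -> (A=0 B=0 C=0)
  2. fill(C) -> (A=0 B=0 C=12)
  3. pour(C -> A) -> (A=9 B=0 C=3)
  4. pour(A -> B) -> (A=0 B=9 C=3)
  5. pour(C -> A) -> (A=3 B=9 C=0)
  6. fill(C) -> (A=3 B=9 C=12)
  7. pour(C -> A) -> (A=9 B=9 C=6)
  8. pour(A -> B) -> (A=8 B=10 C=6)
  9. empty(B) -> (A=8 B=0 C=6)
  10. pour(C -> B) -> (A=8 B=6 C=0)
  11. pour(A -> C) -> (A=0 B=6 C=8)
Target reached → yes.

Answer: yes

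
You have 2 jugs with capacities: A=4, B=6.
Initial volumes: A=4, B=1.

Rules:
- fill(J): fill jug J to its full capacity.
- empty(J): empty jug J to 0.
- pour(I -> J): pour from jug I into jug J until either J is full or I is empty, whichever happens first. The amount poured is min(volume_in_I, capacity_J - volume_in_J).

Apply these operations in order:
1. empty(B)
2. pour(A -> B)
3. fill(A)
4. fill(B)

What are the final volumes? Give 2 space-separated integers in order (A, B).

Step 1: empty(B) -> (A=4 B=0)
Step 2: pour(A -> B) -> (A=0 B=4)
Step 3: fill(A) -> (A=4 B=4)
Step 4: fill(B) -> (A=4 B=6)

Answer: 4 6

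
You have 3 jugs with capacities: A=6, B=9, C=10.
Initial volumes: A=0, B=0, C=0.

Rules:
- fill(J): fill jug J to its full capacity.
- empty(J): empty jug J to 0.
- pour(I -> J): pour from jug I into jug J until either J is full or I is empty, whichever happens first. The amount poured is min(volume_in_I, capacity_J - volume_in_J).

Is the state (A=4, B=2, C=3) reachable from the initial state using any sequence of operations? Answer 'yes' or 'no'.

Answer: no

Derivation:
BFS explored all 410 reachable states.
Reachable set includes: (0,0,0), (0,0,1), (0,0,2), (0,0,3), (0,0,4), (0,0,5), (0,0,6), (0,0,7), (0,0,8), (0,0,9), (0,0,10), (0,1,0) ...
Target (A=4, B=2, C=3) not in reachable set → no.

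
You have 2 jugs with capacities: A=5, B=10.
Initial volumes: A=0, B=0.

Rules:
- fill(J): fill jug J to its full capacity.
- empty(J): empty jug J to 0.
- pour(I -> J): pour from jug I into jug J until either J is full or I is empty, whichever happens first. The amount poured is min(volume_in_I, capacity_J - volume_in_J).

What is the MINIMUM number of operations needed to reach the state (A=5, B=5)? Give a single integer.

BFS from (A=0, B=0). One shortest path:
  1. fill(B) -> (A=0 B=10)
  2. pour(B -> A) -> (A=5 B=5)
Reached target in 2 moves.

Answer: 2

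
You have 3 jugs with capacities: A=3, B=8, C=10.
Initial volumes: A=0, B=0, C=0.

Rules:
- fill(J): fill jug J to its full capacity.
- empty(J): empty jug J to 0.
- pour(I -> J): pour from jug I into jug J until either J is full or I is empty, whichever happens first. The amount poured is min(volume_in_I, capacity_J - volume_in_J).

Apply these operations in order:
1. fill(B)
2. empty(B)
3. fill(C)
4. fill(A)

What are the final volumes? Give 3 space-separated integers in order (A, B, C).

Step 1: fill(B) -> (A=0 B=8 C=0)
Step 2: empty(B) -> (A=0 B=0 C=0)
Step 3: fill(C) -> (A=0 B=0 C=10)
Step 4: fill(A) -> (A=3 B=0 C=10)

Answer: 3 0 10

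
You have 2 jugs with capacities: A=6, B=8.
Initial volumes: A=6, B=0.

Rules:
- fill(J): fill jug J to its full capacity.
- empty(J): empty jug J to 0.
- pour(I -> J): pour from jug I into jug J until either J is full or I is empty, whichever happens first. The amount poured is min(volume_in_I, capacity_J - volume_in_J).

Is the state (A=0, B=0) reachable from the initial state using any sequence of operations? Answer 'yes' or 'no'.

Answer: yes

Derivation:
BFS from (A=6, B=0):
  1. empty(A) -> (A=0 B=0)
Target reached → yes.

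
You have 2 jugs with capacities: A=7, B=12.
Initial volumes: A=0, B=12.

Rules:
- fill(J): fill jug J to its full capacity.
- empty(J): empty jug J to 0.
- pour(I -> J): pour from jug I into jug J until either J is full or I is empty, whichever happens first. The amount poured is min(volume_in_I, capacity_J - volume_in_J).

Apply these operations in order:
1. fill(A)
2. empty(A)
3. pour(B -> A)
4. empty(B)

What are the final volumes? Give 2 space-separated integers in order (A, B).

Step 1: fill(A) -> (A=7 B=12)
Step 2: empty(A) -> (A=0 B=12)
Step 3: pour(B -> A) -> (A=7 B=5)
Step 4: empty(B) -> (A=7 B=0)

Answer: 7 0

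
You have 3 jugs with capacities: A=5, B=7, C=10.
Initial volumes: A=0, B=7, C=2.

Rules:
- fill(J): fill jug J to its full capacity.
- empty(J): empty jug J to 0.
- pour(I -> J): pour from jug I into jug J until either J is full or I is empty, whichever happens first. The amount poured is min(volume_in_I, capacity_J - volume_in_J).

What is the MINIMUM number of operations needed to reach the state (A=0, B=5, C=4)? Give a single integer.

Answer: 3

Derivation:
BFS from (A=0, B=7, C=2). One shortest path:
  1. pour(B -> A) -> (A=5 B=2 C=2)
  2. pour(B -> C) -> (A=5 B=0 C=4)
  3. pour(A -> B) -> (A=0 B=5 C=4)
Reached target in 3 moves.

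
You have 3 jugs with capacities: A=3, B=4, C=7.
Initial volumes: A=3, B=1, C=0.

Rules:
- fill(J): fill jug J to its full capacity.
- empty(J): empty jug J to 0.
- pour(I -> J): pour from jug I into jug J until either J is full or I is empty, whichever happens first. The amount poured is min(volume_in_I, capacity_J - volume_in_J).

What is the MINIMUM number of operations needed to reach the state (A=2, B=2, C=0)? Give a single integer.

Answer: 8

Derivation:
BFS from (A=3, B=1, C=0). One shortest path:
  1. pour(A -> C) -> (A=0 B=1 C=3)
  2. fill(A) -> (A=3 B=1 C=3)
  3. pour(A -> C) -> (A=0 B=1 C=6)
  4. pour(B -> A) -> (A=1 B=0 C=6)
  5. fill(B) -> (A=1 B=4 C=6)
  6. pour(B -> A) -> (A=3 B=2 C=6)
  7. pour(A -> C) -> (A=2 B=2 C=7)
  8. empty(C) -> (A=2 B=2 C=0)
Reached target in 8 moves.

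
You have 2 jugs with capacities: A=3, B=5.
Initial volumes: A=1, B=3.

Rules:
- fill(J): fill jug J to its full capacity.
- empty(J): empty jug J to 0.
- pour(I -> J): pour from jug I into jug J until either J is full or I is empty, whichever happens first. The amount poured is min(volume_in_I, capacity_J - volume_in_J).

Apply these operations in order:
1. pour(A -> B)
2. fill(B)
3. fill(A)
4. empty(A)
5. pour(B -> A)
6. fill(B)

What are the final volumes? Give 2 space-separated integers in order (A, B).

Answer: 3 5

Derivation:
Step 1: pour(A -> B) -> (A=0 B=4)
Step 2: fill(B) -> (A=0 B=5)
Step 3: fill(A) -> (A=3 B=5)
Step 4: empty(A) -> (A=0 B=5)
Step 5: pour(B -> A) -> (A=3 B=2)
Step 6: fill(B) -> (A=3 B=5)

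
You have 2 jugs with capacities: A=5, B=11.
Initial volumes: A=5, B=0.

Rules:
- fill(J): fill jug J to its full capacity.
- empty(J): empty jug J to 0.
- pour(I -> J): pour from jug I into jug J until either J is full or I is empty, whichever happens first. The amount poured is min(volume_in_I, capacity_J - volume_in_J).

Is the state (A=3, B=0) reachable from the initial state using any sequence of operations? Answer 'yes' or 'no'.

Answer: yes

Derivation:
BFS from (A=5, B=0):
  1. pour(A -> B) -> (A=0 B=5)
  2. fill(A) -> (A=5 B=5)
  3. pour(A -> B) -> (A=0 B=10)
  4. fill(A) -> (A=5 B=10)
  5. pour(A -> B) -> (A=4 B=11)
  6. empty(B) -> (A=4 B=0)
  7. pour(A -> B) -> (A=0 B=4)
  8. fill(A) -> (A=5 B=4)
  9. pour(A -> B) -> (A=0 B=9)
  10. fill(A) -> (A=5 B=9)
  11. pour(A -> B) -> (A=3 B=11)
  12. empty(B) -> (A=3 B=0)
Target reached → yes.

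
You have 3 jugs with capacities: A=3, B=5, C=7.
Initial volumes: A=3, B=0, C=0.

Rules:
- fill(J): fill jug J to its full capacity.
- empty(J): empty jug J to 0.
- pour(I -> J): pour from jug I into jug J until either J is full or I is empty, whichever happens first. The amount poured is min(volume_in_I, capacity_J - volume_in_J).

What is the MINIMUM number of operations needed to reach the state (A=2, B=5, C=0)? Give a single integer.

BFS from (A=3, B=0, C=0). One shortest path:
  1. empty(A) -> (A=0 B=0 C=0)
  2. fill(C) -> (A=0 B=0 C=7)
  3. pour(C -> B) -> (A=0 B=5 C=2)
  4. pour(C -> A) -> (A=2 B=5 C=0)
Reached target in 4 moves.

Answer: 4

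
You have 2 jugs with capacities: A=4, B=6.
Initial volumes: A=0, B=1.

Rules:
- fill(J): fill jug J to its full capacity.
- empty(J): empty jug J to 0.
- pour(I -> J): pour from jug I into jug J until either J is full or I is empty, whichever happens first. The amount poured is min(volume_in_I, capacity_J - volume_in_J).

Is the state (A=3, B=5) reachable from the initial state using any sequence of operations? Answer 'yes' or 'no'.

Answer: no

Derivation:
BFS explored all 20 reachable states.
Reachable set includes: (0,0), (0,1), (0,2), (0,3), (0,4), (0,5), (0,6), (1,0), (1,6), (2,0), (2,6), (3,0) ...
Target (A=3, B=5) not in reachable set → no.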